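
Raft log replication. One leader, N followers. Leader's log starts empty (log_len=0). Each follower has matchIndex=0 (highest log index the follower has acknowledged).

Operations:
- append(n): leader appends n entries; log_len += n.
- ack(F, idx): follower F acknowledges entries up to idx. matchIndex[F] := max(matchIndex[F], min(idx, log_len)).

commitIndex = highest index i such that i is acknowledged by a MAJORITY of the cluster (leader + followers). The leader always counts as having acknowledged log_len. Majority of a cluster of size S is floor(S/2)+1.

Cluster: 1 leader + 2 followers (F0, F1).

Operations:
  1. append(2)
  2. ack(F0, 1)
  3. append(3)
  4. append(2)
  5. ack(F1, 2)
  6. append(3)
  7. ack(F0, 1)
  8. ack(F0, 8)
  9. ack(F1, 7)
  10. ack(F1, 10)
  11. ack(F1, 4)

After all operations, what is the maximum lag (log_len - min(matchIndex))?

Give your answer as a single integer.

Op 1: append 2 -> log_len=2
Op 2: F0 acks idx 1 -> match: F0=1 F1=0; commitIndex=1
Op 3: append 3 -> log_len=5
Op 4: append 2 -> log_len=7
Op 5: F1 acks idx 2 -> match: F0=1 F1=2; commitIndex=2
Op 6: append 3 -> log_len=10
Op 7: F0 acks idx 1 -> match: F0=1 F1=2; commitIndex=2
Op 8: F0 acks idx 8 -> match: F0=8 F1=2; commitIndex=8
Op 9: F1 acks idx 7 -> match: F0=8 F1=7; commitIndex=8
Op 10: F1 acks idx 10 -> match: F0=8 F1=10; commitIndex=10
Op 11: F1 acks idx 4 -> match: F0=8 F1=10; commitIndex=10

Answer: 2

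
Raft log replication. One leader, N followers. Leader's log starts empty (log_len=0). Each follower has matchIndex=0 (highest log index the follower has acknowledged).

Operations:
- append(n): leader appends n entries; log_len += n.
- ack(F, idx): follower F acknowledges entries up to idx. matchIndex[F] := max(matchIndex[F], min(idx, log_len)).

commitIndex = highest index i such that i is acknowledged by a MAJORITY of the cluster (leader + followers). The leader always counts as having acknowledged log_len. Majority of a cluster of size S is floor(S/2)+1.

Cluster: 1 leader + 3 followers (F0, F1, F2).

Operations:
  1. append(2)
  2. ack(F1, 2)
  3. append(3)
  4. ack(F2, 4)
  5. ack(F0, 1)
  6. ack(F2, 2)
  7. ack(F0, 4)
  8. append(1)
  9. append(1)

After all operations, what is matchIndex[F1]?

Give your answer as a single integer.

Op 1: append 2 -> log_len=2
Op 2: F1 acks idx 2 -> match: F0=0 F1=2 F2=0; commitIndex=0
Op 3: append 3 -> log_len=5
Op 4: F2 acks idx 4 -> match: F0=0 F1=2 F2=4; commitIndex=2
Op 5: F0 acks idx 1 -> match: F0=1 F1=2 F2=4; commitIndex=2
Op 6: F2 acks idx 2 -> match: F0=1 F1=2 F2=4; commitIndex=2
Op 7: F0 acks idx 4 -> match: F0=4 F1=2 F2=4; commitIndex=4
Op 8: append 1 -> log_len=6
Op 9: append 1 -> log_len=7

Answer: 2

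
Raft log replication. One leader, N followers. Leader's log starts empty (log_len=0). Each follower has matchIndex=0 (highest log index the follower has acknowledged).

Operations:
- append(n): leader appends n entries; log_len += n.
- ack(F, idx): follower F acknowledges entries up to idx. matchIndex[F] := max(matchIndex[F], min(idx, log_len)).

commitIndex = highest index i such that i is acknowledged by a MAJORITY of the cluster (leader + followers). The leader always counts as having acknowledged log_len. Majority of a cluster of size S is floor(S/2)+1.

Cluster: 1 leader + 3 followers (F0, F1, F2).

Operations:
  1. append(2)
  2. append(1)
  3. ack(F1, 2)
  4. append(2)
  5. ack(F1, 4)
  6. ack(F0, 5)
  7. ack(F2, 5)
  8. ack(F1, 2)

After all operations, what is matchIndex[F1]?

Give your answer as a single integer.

Answer: 4

Derivation:
Op 1: append 2 -> log_len=2
Op 2: append 1 -> log_len=3
Op 3: F1 acks idx 2 -> match: F0=0 F1=2 F2=0; commitIndex=0
Op 4: append 2 -> log_len=5
Op 5: F1 acks idx 4 -> match: F0=0 F1=4 F2=0; commitIndex=0
Op 6: F0 acks idx 5 -> match: F0=5 F1=4 F2=0; commitIndex=4
Op 7: F2 acks idx 5 -> match: F0=5 F1=4 F2=5; commitIndex=5
Op 8: F1 acks idx 2 -> match: F0=5 F1=4 F2=5; commitIndex=5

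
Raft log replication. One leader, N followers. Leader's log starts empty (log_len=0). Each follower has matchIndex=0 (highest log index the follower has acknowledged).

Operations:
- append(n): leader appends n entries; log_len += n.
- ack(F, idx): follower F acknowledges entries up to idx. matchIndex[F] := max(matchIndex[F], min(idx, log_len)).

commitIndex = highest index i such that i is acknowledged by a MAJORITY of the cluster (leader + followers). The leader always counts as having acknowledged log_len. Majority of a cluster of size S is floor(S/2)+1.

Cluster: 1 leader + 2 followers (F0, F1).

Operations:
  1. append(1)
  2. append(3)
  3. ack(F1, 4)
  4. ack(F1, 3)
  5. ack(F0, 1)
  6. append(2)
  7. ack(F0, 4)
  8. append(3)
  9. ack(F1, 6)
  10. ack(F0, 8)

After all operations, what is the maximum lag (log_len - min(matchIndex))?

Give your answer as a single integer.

Op 1: append 1 -> log_len=1
Op 2: append 3 -> log_len=4
Op 3: F1 acks idx 4 -> match: F0=0 F1=4; commitIndex=4
Op 4: F1 acks idx 3 -> match: F0=0 F1=4; commitIndex=4
Op 5: F0 acks idx 1 -> match: F0=1 F1=4; commitIndex=4
Op 6: append 2 -> log_len=6
Op 7: F0 acks idx 4 -> match: F0=4 F1=4; commitIndex=4
Op 8: append 3 -> log_len=9
Op 9: F1 acks idx 6 -> match: F0=4 F1=6; commitIndex=6
Op 10: F0 acks idx 8 -> match: F0=8 F1=6; commitIndex=8

Answer: 3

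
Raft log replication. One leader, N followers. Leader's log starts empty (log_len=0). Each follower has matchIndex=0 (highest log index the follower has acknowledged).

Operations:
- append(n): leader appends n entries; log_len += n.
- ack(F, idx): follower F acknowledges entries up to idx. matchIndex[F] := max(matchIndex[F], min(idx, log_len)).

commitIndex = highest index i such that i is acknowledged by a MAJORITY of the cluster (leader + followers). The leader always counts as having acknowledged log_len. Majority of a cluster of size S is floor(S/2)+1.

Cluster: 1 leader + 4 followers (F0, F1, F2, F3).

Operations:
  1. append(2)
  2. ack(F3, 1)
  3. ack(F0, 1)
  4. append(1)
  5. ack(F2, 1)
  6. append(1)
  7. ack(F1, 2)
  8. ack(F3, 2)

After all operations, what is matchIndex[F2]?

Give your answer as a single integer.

Op 1: append 2 -> log_len=2
Op 2: F3 acks idx 1 -> match: F0=0 F1=0 F2=0 F3=1; commitIndex=0
Op 3: F0 acks idx 1 -> match: F0=1 F1=0 F2=0 F3=1; commitIndex=1
Op 4: append 1 -> log_len=3
Op 5: F2 acks idx 1 -> match: F0=1 F1=0 F2=1 F3=1; commitIndex=1
Op 6: append 1 -> log_len=4
Op 7: F1 acks idx 2 -> match: F0=1 F1=2 F2=1 F3=1; commitIndex=1
Op 8: F3 acks idx 2 -> match: F0=1 F1=2 F2=1 F3=2; commitIndex=2

Answer: 1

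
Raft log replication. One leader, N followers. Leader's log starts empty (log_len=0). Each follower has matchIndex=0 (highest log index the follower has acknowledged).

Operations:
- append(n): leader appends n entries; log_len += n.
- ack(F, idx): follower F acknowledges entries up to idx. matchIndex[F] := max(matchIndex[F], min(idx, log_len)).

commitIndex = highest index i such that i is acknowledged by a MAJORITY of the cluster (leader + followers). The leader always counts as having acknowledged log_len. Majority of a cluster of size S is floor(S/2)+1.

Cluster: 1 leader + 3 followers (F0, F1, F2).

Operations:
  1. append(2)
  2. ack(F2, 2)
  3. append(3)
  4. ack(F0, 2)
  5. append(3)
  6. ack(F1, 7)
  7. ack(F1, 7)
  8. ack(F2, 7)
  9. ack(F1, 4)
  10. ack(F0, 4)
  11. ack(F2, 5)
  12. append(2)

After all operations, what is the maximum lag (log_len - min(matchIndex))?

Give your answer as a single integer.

Op 1: append 2 -> log_len=2
Op 2: F2 acks idx 2 -> match: F0=0 F1=0 F2=2; commitIndex=0
Op 3: append 3 -> log_len=5
Op 4: F0 acks idx 2 -> match: F0=2 F1=0 F2=2; commitIndex=2
Op 5: append 3 -> log_len=8
Op 6: F1 acks idx 7 -> match: F0=2 F1=7 F2=2; commitIndex=2
Op 7: F1 acks idx 7 -> match: F0=2 F1=7 F2=2; commitIndex=2
Op 8: F2 acks idx 7 -> match: F0=2 F1=7 F2=7; commitIndex=7
Op 9: F1 acks idx 4 -> match: F0=2 F1=7 F2=7; commitIndex=7
Op 10: F0 acks idx 4 -> match: F0=4 F1=7 F2=7; commitIndex=7
Op 11: F2 acks idx 5 -> match: F0=4 F1=7 F2=7; commitIndex=7
Op 12: append 2 -> log_len=10

Answer: 6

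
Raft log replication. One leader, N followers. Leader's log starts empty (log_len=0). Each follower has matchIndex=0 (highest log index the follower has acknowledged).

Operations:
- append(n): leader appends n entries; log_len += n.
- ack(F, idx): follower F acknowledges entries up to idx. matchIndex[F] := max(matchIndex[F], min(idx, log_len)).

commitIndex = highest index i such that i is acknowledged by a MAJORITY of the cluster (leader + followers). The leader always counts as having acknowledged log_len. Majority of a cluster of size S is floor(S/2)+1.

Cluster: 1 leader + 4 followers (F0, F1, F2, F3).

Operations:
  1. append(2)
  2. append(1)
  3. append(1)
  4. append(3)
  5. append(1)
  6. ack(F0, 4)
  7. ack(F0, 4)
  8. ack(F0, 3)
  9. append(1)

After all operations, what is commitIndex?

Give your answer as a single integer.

Op 1: append 2 -> log_len=2
Op 2: append 1 -> log_len=3
Op 3: append 1 -> log_len=4
Op 4: append 3 -> log_len=7
Op 5: append 1 -> log_len=8
Op 6: F0 acks idx 4 -> match: F0=4 F1=0 F2=0 F3=0; commitIndex=0
Op 7: F0 acks idx 4 -> match: F0=4 F1=0 F2=0 F3=0; commitIndex=0
Op 8: F0 acks idx 3 -> match: F0=4 F1=0 F2=0 F3=0; commitIndex=0
Op 9: append 1 -> log_len=9

Answer: 0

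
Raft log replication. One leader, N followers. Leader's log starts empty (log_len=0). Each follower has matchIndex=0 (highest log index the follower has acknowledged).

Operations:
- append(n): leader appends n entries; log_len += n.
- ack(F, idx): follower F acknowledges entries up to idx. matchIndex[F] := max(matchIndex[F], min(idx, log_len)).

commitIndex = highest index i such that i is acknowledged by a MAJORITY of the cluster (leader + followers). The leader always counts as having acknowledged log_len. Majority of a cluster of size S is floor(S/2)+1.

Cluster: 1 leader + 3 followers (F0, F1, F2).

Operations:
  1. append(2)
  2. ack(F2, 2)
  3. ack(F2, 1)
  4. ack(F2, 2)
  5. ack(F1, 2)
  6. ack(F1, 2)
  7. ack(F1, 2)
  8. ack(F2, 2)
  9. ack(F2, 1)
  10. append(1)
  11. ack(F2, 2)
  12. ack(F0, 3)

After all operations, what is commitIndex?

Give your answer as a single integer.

Answer: 2

Derivation:
Op 1: append 2 -> log_len=2
Op 2: F2 acks idx 2 -> match: F0=0 F1=0 F2=2; commitIndex=0
Op 3: F2 acks idx 1 -> match: F0=0 F1=0 F2=2; commitIndex=0
Op 4: F2 acks idx 2 -> match: F0=0 F1=0 F2=2; commitIndex=0
Op 5: F1 acks idx 2 -> match: F0=0 F1=2 F2=2; commitIndex=2
Op 6: F1 acks idx 2 -> match: F0=0 F1=2 F2=2; commitIndex=2
Op 7: F1 acks idx 2 -> match: F0=0 F1=2 F2=2; commitIndex=2
Op 8: F2 acks idx 2 -> match: F0=0 F1=2 F2=2; commitIndex=2
Op 9: F2 acks idx 1 -> match: F0=0 F1=2 F2=2; commitIndex=2
Op 10: append 1 -> log_len=3
Op 11: F2 acks idx 2 -> match: F0=0 F1=2 F2=2; commitIndex=2
Op 12: F0 acks idx 3 -> match: F0=3 F1=2 F2=2; commitIndex=2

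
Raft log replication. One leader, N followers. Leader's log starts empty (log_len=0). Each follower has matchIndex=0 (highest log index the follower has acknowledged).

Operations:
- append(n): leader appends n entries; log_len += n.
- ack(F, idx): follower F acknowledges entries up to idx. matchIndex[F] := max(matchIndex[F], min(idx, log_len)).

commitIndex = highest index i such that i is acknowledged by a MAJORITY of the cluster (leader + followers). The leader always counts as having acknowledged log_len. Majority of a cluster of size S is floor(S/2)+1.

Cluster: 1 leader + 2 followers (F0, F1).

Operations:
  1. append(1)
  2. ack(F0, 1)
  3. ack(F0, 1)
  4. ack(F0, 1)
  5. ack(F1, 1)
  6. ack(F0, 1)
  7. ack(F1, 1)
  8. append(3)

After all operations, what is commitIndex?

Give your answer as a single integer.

Answer: 1

Derivation:
Op 1: append 1 -> log_len=1
Op 2: F0 acks idx 1 -> match: F0=1 F1=0; commitIndex=1
Op 3: F0 acks idx 1 -> match: F0=1 F1=0; commitIndex=1
Op 4: F0 acks idx 1 -> match: F0=1 F1=0; commitIndex=1
Op 5: F1 acks idx 1 -> match: F0=1 F1=1; commitIndex=1
Op 6: F0 acks idx 1 -> match: F0=1 F1=1; commitIndex=1
Op 7: F1 acks idx 1 -> match: F0=1 F1=1; commitIndex=1
Op 8: append 3 -> log_len=4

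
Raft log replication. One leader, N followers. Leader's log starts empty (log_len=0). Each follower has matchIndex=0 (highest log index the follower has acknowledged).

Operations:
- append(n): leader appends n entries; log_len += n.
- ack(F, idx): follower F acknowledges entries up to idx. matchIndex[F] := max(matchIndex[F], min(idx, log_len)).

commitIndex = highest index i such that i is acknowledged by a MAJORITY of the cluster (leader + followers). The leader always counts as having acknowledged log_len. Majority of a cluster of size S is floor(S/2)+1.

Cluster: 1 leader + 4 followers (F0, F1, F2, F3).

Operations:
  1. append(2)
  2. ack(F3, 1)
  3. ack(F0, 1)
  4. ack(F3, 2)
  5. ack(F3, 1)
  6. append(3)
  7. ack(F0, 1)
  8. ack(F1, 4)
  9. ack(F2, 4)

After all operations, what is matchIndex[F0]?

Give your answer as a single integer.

Answer: 1

Derivation:
Op 1: append 2 -> log_len=2
Op 2: F3 acks idx 1 -> match: F0=0 F1=0 F2=0 F3=1; commitIndex=0
Op 3: F0 acks idx 1 -> match: F0=1 F1=0 F2=0 F3=1; commitIndex=1
Op 4: F3 acks idx 2 -> match: F0=1 F1=0 F2=0 F3=2; commitIndex=1
Op 5: F3 acks idx 1 -> match: F0=1 F1=0 F2=0 F3=2; commitIndex=1
Op 6: append 3 -> log_len=5
Op 7: F0 acks idx 1 -> match: F0=1 F1=0 F2=0 F3=2; commitIndex=1
Op 8: F1 acks idx 4 -> match: F0=1 F1=4 F2=0 F3=2; commitIndex=2
Op 9: F2 acks idx 4 -> match: F0=1 F1=4 F2=4 F3=2; commitIndex=4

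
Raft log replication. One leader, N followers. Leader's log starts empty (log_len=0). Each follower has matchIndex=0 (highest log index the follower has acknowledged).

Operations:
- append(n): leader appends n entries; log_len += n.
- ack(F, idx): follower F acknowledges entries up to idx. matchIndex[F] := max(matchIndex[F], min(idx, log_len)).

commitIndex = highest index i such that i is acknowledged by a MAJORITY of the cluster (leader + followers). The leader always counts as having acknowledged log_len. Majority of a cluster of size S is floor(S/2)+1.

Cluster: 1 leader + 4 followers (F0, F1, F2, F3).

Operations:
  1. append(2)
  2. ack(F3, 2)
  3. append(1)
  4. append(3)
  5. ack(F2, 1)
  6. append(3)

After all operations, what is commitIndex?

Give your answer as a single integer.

Op 1: append 2 -> log_len=2
Op 2: F3 acks idx 2 -> match: F0=0 F1=0 F2=0 F3=2; commitIndex=0
Op 3: append 1 -> log_len=3
Op 4: append 3 -> log_len=6
Op 5: F2 acks idx 1 -> match: F0=0 F1=0 F2=1 F3=2; commitIndex=1
Op 6: append 3 -> log_len=9

Answer: 1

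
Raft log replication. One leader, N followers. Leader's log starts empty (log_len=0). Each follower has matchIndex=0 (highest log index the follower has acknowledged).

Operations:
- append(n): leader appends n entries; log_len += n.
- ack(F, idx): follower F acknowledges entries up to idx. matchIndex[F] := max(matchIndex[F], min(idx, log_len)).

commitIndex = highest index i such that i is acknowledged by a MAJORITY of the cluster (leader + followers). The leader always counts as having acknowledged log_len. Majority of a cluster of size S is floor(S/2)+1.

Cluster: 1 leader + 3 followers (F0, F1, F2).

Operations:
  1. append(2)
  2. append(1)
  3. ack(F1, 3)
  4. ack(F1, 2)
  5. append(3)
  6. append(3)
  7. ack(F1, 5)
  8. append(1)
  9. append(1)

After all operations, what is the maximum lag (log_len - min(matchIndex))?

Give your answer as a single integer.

Op 1: append 2 -> log_len=2
Op 2: append 1 -> log_len=3
Op 3: F1 acks idx 3 -> match: F0=0 F1=3 F2=0; commitIndex=0
Op 4: F1 acks idx 2 -> match: F0=0 F1=3 F2=0; commitIndex=0
Op 5: append 3 -> log_len=6
Op 6: append 3 -> log_len=9
Op 7: F1 acks idx 5 -> match: F0=0 F1=5 F2=0; commitIndex=0
Op 8: append 1 -> log_len=10
Op 9: append 1 -> log_len=11

Answer: 11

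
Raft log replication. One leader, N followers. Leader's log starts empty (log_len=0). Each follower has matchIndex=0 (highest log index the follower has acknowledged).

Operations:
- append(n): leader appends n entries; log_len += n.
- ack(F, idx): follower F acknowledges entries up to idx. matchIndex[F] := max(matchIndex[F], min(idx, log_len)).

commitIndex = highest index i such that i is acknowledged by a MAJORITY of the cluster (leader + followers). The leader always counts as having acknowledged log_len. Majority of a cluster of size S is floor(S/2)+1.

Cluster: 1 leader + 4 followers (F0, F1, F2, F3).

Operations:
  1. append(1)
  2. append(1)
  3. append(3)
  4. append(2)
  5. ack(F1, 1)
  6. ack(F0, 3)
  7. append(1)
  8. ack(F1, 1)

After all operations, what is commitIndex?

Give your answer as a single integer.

Answer: 1

Derivation:
Op 1: append 1 -> log_len=1
Op 2: append 1 -> log_len=2
Op 3: append 3 -> log_len=5
Op 4: append 2 -> log_len=7
Op 5: F1 acks idx 1 -> match: F0=0 F1=1 F2=0 F3=0; commitIndex=0
Op 6: F0 acks idx 3 -> match: F0=3 F1=1 F2=0 F3=0; commitIndex=1
Op 7: append 1 -> log_len=8
Op 8: F1 acks idx 1 -> match: F0=3 F1=1 F2=0 F3=0; commitIndex=1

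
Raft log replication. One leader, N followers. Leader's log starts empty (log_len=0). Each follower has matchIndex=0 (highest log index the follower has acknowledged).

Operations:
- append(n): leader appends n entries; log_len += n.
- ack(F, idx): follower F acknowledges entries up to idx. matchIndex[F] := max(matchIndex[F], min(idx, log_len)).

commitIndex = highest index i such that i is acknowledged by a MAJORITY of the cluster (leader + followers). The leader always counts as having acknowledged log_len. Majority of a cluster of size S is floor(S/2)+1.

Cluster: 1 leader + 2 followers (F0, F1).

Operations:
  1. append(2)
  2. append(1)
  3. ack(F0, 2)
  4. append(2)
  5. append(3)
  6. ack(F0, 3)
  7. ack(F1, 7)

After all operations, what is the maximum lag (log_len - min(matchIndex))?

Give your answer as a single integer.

Answer: 5

Derivation:
Op 1: append 2 -> log_len=2
Op 2: append 1 -> log_len=3
Op 3: F0 acks idx 2 -> match: F0=2 F1=0; commitIndex=2
Op 4: append 2 -> log_len=5
Op 5: append 3 -> log_len=8
Op 6: F0 acks idx 3 -> match: F0=3 F1=0; commitIndex=3
Op 7: F1 acks idx 7 -> match: F0=3 F1=7; commitIndex=7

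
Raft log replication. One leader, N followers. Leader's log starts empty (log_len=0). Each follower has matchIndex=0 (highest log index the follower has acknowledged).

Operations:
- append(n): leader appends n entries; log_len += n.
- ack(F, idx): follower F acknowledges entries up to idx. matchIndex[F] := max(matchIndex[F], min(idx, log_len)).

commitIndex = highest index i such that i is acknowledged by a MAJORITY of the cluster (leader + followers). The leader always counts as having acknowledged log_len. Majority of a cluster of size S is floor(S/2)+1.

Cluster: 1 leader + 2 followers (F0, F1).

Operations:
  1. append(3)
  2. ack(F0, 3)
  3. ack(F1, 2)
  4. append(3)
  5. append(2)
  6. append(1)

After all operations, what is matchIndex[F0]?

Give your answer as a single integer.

Answer: 3

Derivation:
Op 1: append 3 -> log_len=3
Op 2: F0 acks idx 3 -> match: F0=3 F1=0; commitIndex=3
Op 3: F1 acks idx 2 -> match: F0=3 F1=2; commitIndex=3
Op 4: append 3 -> log_len=6
Op 5: append 2 -> log_len=8
Op 6: append 1 -> log_len=9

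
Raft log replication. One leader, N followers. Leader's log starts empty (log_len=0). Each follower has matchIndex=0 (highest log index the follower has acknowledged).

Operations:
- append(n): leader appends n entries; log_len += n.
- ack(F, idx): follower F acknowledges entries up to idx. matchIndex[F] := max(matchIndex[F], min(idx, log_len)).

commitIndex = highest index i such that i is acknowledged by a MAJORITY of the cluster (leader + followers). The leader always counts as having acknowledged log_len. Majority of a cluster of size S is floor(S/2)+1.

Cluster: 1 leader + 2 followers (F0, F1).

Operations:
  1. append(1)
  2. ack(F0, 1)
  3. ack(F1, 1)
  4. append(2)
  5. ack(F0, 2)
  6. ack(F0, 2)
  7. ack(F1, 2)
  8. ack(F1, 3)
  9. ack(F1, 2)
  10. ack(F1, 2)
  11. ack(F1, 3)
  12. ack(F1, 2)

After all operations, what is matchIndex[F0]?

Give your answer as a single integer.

Answer: 2

Derivation:
Op 1: append 1 -> log_len=1
Op 2: F0 acks idx 1 -> match: F0=1 F1=0; commitIndex=1
Op 3: F1 acks idx 1 -> match: F0=1 F1=1; commitIndex=1
Op 4: append 2 -> log_len=3
Op 5: F0 acks idx 2 -> match: F0=2 F1=1; commitIndex=2
Op 6: F0 acks idx 2 -> match: F0=2 F1=1; commitIndex=2
Op 7: F1 acks idx 2 -> match: F0=2 F1=2; commitIndex=2
Op 8: F1 acks idx 3 -> match: F0=2 F1=3; commitIndex=3
Op 9: F1 acks idx 2 -> match: F0=2 F1=3; commitIndex=3
Op 10: F1 acks idx 2 -> match: F0=2 F1=3; commitIndex=3
Op 11: F1 acks idx 3 -> match: F0=2 F1=3; commitIndex=3
Op 12: F1 acks idx 2 -> match: F0=2 F1=3; commitIndex=3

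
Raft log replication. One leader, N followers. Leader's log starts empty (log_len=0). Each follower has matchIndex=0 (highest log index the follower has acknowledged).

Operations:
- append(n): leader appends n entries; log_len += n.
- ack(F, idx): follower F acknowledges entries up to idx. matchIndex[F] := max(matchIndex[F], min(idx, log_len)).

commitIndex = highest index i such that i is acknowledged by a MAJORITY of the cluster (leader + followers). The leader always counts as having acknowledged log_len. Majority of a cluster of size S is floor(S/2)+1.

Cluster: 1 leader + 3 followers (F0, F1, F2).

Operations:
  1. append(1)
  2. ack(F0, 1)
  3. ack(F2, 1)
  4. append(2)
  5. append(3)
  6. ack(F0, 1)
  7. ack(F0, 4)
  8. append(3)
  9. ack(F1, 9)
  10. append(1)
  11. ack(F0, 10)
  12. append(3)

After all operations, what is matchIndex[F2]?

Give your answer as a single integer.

Op 1: append 1 -> log_len=1
Op 2: F0 acks idx 1 -> match: F0=1 F1=0 F2=0; commitIndex=0
Op 3: F2 acks idx 1 -> match: F0=1 F1=0 F2=1; commitIndex=1
Op 4: append 2 -> log_len=3
Op 5: append 3 -> log_len=6
Op 6: F0 acks idx 1 -> match: F0=1 F1=0 F2=1; commitIndex=1
Op 7: F0 acks idx 4 -> match: F0=4 F1=0 F2=1; commitIndex=1
Op 8: append 3 -> log_len=9
Op 9: F1 acks idx 9 -> match: F0=4 F1=9 F2=1; commitIndex=4
Op 10: append 1 -> log_len=10
Op 11: F0 acks idx 10 -> match: F0=10 F1=9 F2=1; commitIndex=9
Op 12: append 3 -> log_len=13

Answer: 1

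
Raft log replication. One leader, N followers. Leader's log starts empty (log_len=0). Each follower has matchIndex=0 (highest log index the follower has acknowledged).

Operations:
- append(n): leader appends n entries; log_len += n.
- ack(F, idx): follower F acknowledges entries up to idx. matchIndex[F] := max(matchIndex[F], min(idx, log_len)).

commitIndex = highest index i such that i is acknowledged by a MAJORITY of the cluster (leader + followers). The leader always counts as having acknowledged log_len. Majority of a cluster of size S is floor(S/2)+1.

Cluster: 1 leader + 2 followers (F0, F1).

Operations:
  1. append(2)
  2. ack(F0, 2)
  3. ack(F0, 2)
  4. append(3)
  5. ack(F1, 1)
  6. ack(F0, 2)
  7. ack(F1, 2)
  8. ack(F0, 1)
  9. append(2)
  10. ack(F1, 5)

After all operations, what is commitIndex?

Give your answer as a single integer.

Op 1: append 2 -> log_len=2
Op 2: F0 acks idx 2 -> match: F0=2 F1=0; commitIndex=2
Op 3: F0 acks idx 2 -> match: F0=2 F1=0; commitIndex=2
Op 4: append 3 -> log_len=5
Op 5: F1 acks idx 1 -> match: F0=2 F1=1; commitIndex=2
Op 6: F0 acks idx 2 -> match: F0=2 F1=1; commitIndex=2
Op 7: F1 acks idx 2 -> match: F0=2 F1=2; commitIndex=2
Op 8: F0 acks idx 1 -> match: F0=2 F1=2; commitIndex=2
Op 9: append 2 -> log_len=7
Op 10: F1 acks idx 5 -> match: F0=2 F1=5; commitIndex=5

Answer: 5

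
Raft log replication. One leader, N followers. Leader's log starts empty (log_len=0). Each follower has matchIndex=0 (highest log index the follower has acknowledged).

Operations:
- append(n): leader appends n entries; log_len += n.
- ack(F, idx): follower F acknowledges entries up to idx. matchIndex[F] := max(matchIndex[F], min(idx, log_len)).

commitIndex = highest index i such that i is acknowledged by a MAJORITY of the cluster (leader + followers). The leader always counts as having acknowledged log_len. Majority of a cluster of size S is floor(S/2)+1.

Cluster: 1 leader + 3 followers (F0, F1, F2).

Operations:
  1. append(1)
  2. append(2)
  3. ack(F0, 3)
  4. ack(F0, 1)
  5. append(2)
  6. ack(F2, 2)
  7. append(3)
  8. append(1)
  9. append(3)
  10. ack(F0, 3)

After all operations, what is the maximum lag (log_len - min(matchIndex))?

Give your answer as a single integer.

Answer: 12

Derivation:
Op 1: append 1 -> log_len=1
Op 2: append 2 -> log_len=3
Op 3: F0 acks idx 3 -> match: F0=3 F1=0 F2=0; commitIndex=0
Op 4: F0 acks idx 1 -> match: F0=3 F1=0 F2=0; commitIndex=0
Op 5: append 2 -> log_len=5
Op 6: F2 acks idx 2 -> match: F0=3 F1=0 F2=2; commitIndex=2
Op 7: append 3 -> log_len=8
Op 8: append 1 -> log_len=9
Op 9: append 3 -> log_len=12
Op 10: F0 acks idx 3 -> match: F0=3 F1=0 F2=2; commitIndex=2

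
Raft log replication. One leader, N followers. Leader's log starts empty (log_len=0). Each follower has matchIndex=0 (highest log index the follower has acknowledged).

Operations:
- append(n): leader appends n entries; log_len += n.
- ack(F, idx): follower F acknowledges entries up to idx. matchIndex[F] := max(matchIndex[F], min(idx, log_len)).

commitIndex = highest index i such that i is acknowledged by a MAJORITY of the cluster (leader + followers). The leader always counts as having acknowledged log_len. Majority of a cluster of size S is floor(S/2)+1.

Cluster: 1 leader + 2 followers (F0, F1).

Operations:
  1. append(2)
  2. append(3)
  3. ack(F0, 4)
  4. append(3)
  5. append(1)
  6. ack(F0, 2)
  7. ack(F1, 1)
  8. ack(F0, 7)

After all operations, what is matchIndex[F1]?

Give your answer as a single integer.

Op 1: append 2 -> log_len=2
Op 2: append 3 -> log_len=5
Op 3: F0 acks idx 4 -> match: F0=4 F1=0; commitIndex=4
Op 4: append 3 -> log_len=8
Op 5: append 1 -> log_len=9
Op 6: F0 acks idx 2 -> match: F0=4 F1=0; commitIndex=4
Op 7: F1 acks idx 1 -> match: F0=4 F1=1; commitIndex=4
Op 8: F0 acks idx 7 -> match: F0=7 F1=1; commitIndex=7

Answer: 1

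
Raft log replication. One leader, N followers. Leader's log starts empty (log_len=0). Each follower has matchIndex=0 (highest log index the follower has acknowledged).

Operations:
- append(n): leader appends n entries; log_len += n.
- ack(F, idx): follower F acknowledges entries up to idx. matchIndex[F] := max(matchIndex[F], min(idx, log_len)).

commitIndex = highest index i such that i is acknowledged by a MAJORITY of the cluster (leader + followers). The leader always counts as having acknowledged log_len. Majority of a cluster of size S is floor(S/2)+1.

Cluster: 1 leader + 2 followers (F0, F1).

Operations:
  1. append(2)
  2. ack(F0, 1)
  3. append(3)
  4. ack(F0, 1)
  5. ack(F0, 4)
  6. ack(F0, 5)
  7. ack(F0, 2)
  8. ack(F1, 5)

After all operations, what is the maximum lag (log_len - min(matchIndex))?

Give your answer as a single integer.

Answer: 0

Derivation:
Op 1: append 2 -> log_len=2
Op 2: F0 acks idx 1 -> match: F0=1 F1=0; commitIndex=1
Op 3: append 3 -> log_len=5
Op 4: F0 acks idx 1 -> match: F0=1 F1=0; commitIndex=1
Op 5: F0 acks idx 4 -> match: F0=4 F1=0; commitIndex=4
Op 6: F0 acks idx 5 -> match: F0=5 F1=0; commitIndex=5
Op 7: F0 acks idx 2 -> match: F0=5 F1=0; commitIndex=5
Op 8: F1 acks idx 5 -> match: F0=5 F1=5; commitIndex=5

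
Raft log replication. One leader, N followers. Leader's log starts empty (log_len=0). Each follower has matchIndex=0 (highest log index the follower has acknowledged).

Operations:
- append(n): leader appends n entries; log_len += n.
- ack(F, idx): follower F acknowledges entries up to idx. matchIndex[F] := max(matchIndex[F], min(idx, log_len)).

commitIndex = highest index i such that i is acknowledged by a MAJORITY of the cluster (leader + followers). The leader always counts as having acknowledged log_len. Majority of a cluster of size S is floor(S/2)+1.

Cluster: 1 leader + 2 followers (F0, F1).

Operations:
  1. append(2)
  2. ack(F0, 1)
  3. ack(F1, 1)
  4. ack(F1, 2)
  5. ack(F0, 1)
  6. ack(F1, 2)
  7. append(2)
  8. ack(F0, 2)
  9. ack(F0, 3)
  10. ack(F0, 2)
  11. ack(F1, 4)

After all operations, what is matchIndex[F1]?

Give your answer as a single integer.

Answer: 4

Derivation:
Op 1: append 2 -> log_len=2
Op 2: F0 acks idx 1 -> match: F0=1 F1=0; commitIndex=1
Op 3: F1 acks idx 1 -> match: F0=1 F1=1; commitIndex=1
Op 4: F1 acks idx 2 -> match: F0=1 F1=2; commitIndex=2
Op 5: F0 acks idx 1 -> match: F0=1 F1=2; commitIndex=2
Op 6: F1 acks idx 2 -> match: F0=1 F1=2; commitIndex=2
Op 7: append 2 -> log_len=4
Op 8: F0 acks idx 2 -> match: F0=2 F1=2; commitIndex=2
Op 9: F0 acks idx 3 -> match: F0=3 F1=2; commitIndex=3
Op 10: F0 acks idx 2 -> match: F0=3 F1=2; commitIndex=3
Op 11: F1 acks idx 4 -> match: F0=3 F1=4; commitIndex=4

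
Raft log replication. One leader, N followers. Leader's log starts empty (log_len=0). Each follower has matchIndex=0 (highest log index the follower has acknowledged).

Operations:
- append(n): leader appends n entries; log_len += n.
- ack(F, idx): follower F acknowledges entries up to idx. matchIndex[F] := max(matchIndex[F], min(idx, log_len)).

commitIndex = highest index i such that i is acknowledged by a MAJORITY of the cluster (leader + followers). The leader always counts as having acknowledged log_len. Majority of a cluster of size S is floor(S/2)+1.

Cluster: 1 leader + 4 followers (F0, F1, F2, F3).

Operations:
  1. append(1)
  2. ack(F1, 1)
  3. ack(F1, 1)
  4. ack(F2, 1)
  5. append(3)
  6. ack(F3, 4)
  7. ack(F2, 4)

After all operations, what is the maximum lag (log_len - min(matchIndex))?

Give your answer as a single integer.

Op 1: append 1 -> log_len=1
Op 2: F1 acks idx 1 -> match: F0=0 F1=1 F2=0 F3=0; commitIndex=0
Op 3: F1 acks idx 1 -> match: F0=0 F1=1 F2=0 F3=0; commitIndex=0
Op 4: F2 acks idx 1 -> match: F0=0 F1=1 F2=1 F3=0; commitIndex=1
Op 5: append 3 -> log_len=4
Op 6: F3 acks idx 4 -> match: F0=0 F1=1 F2=1 F3=4; commitIndex=1
Op 7: F2 acks idx 4 -> match: F0=0 F1=1 F2=4 F3=4; commitIndex=4

Answer: 4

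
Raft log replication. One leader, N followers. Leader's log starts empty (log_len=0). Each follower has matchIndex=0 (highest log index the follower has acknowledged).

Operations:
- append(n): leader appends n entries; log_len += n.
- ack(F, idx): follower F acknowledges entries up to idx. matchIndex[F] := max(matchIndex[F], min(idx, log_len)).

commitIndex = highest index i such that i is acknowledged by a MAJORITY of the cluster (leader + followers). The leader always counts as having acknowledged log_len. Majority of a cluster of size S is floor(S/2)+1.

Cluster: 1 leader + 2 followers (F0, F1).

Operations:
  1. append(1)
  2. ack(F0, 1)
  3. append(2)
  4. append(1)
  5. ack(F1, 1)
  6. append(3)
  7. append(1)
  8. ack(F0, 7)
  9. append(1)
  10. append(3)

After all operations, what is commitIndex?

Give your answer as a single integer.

Op 1: append 1 -> log_len=1
Op 2: F0 acks idx 1 -> match: F0=1 F1=0; commitIndex=1
Op 3: append 2 -> log_len=3
Op 4: append 1 -> log_len=4
Op 5: F1 acks idx 1 -> match: F0=1 F1=1; commitIndex=1
Op 6: append 3 -> log_len=7
Op 7: append 1 -> log_len=8
Op 8: F0 acks idx 7 -> match: F0=7 F1=1; commitIndex=7
Op 9: append 1 -> log_len=9
Op 10: append 3 -> log_len=12

Answer: 7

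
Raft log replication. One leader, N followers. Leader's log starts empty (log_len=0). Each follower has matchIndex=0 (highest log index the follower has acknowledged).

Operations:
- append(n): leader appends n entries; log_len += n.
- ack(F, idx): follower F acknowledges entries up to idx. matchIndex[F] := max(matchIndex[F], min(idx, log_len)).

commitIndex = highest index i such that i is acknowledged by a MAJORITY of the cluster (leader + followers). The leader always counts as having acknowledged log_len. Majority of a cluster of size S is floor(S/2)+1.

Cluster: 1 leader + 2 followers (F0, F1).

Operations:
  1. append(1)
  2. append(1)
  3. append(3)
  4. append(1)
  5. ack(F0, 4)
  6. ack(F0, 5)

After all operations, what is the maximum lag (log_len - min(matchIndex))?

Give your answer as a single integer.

Answer: 6

Derivation:
Op 1: append 1 -> log_len=1
Op 2: append 1 -> log_len=2
Op 3: append 3 -> log_len=5
Op 4: append 1 -> log_len=6
Op 5: F0 acks idx 4 -> match: F0=4 F1=0; commitIndex=4
Op 6: F0 acks idx 5 -> match: F0=5 F1=0; commitIndex=5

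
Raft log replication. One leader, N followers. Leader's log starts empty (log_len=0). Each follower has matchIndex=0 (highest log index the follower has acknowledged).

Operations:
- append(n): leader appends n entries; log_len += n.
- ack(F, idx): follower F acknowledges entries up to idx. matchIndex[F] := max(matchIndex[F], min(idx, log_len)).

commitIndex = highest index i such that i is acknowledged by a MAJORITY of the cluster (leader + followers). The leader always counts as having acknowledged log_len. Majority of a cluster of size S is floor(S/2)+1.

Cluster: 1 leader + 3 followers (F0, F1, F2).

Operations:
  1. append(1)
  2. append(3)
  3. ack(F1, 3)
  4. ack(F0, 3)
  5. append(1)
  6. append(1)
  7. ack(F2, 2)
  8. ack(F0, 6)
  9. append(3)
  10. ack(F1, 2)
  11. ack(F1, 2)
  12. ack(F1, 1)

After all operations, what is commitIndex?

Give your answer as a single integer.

Answer: 3

Derivation:
Op 1: append 1 -> log_len=1
Op 2: append 3 -> log_len=4
Op 3: F1 acks idx 3 -> match: F0=0 F1=3 F2=0; commitIndex=0
Op 4: F0 acks idx 3 -> match: F0=3 F1=3 F2=0; commitIndex=3
Op 5: append 1 -> log_len=5
Op 6: append 1 -> log_len=6
Op 7: F2 acks idx 2 -> match: F0=3 F1=3 F2=2; commitIndex=3
Op 8: F0 acks idx 6 -> match: F0=6 F1=3 F2=2; commitIndex=3
Op 9: append 3 -> log_len=9
Op 10: F1 acks idx 2 -> match: F0=6 F1=3 F2=2; commitIndex=3
Op 11: F1 acks idx 2 -> match: F0=6 F1=3 F2=2; commitIndex=3
Op 12: F1 acks idx 1 -> match: F0=6 F1=3 F2=2; commitIndex=3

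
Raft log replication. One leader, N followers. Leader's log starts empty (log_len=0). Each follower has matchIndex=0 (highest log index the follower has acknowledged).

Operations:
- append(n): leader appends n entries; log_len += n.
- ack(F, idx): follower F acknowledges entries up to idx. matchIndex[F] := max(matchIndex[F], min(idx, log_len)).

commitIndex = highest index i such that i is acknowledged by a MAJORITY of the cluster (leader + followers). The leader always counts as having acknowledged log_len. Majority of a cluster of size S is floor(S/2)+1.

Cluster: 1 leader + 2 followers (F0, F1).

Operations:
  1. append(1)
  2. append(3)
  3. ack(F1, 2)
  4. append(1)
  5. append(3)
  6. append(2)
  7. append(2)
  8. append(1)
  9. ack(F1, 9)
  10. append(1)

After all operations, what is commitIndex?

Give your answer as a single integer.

Op 1: append 1 -> log_len=1
Op 2: append 3 -> log_len=4
Op 3: F1 acks idx 2 -> match: F0=0 F1=2; commitIndex=2
Op 4: append 1 -> log_len=5
Op 5: append 3 -> log_len=8
Op 6: append 2 -> log_len=10
Op 7: append 2 -> log_len=12
Op 8: append 1 -> log_len=13
Op 9: F1 acks idx 9 -> match: F0=0 F1=9; commitIndex=9
Op 10: append 1 -> log_len=14

Answer: 9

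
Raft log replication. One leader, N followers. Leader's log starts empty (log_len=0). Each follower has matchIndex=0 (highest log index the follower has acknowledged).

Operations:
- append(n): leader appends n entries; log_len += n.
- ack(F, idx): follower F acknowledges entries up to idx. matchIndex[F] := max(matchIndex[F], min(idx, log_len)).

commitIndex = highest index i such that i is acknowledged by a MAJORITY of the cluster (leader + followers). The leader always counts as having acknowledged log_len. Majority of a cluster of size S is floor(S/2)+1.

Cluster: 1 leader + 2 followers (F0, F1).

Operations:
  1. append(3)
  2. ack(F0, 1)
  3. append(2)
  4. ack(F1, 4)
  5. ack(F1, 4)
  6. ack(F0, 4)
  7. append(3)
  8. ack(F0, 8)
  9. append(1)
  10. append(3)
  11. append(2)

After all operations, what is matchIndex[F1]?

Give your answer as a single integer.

Op 1: append 3 -> log_len=3
Op 2: F0 acks idx 1 -> match: F0=1 F1=0; commitIndex=1
Op 3: append 2 -> log_len=5
Op 4: F1 acks idx 4 -> match: F0=1 F1=4; commitIndex=4
Op 5: F1 acks idx 4 -> match: F0=1 F1=4; commitIndex=4
Op 6: F0 acks idx 4 -> match: F0=4 F1=4; commitIndex=4
Op 7: append 3 -> log_len=8
Op 8: F0 acks idx 8 -> match: F0=8 F1=4; commitIndex=8
Op 9: append 1 -> log_len=9
Op 10: append 3 -> log_len=12
Op 11: append 2 -> log_len=14

Answer: 4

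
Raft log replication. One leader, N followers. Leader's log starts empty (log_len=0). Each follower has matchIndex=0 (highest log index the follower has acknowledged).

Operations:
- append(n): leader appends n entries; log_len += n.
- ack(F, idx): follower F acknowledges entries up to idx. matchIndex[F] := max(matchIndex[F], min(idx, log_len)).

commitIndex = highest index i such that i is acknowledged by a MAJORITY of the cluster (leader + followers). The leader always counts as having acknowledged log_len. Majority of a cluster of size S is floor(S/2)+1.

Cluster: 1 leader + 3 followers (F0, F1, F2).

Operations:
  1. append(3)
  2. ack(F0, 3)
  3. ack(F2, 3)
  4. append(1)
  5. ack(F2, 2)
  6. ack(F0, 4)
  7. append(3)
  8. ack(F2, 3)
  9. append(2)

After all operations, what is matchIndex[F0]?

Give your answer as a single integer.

Answer: 4

Derivation:
Op 1: append 3 -> log_len=3
Op 2: F0 acks idx 3 -> match: F0=3 F1=0 F2=0; commitIndex=0
Op 3: F2 acks idx 3 -> match: F0=3 F1=0 F2=3; commitIndex=3
Op 4: append 1 -> log_len=4
Op 5: F2 acks idx 2 -> match: F0=3 F1=0 F2=3; commitIndex=3
Op 6: F0 acks idx 4 -> match: F0=4 F1=0 F2=3; commitIndex=3
Op 7: append 3 -> log_len=7
Op 8: F2 acks idx 3 -> match: F0=4 F1=0 F2=3; commitIndex=3
Op 9: append 2 -> log_len=9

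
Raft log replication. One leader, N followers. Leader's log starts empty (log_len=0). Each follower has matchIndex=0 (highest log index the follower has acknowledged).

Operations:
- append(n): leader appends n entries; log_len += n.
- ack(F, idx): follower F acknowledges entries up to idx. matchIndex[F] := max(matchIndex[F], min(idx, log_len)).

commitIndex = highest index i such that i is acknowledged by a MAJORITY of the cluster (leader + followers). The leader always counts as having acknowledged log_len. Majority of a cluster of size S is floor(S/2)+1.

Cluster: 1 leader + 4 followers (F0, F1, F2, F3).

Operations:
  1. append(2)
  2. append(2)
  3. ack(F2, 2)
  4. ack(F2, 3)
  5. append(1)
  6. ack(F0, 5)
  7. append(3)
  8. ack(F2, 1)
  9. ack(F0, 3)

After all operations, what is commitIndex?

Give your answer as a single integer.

Answer: 3

Derivation:
Op 1: append 2 -> log_len=2
Op 2: append 2 -> log_len=4
Op 3: F2 acks idx 2 -> match: F0=0 F1=0 F2=2 F3=0; commitIndex=0
Op 4: F2 acks idx 3 -> match: F0=0 F1=0 F2=3 F3=0; commitIndex=0
Op 5: append 1 -> log_len=5
Op 6: F0 acks idx 5 -> match: F0=5 F1=0 F2=3 F3=0; commitIndex=3
Op 7: append 3 -> log_len=8
Op 8: F2 acks idx 1 -> match: F0=5 F1=0 F2=3 F3=0; commitIndex=3
Op 9: F0 acks idx 3 -> match: F0=5 F1=0 F2=3 F3=0; commitIndex=3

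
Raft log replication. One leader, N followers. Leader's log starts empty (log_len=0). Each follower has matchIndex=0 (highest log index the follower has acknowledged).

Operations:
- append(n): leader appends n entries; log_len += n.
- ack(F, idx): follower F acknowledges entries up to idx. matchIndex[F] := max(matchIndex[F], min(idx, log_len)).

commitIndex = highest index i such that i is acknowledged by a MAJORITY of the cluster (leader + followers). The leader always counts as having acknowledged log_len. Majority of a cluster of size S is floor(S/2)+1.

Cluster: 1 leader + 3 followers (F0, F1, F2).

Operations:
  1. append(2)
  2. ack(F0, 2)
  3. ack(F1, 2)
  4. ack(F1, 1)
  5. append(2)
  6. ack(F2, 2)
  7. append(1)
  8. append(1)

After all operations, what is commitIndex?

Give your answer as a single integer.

Op 1: append 2 -> log_len=2
Op 2: F0 acks idx 2 -> match: F0=2 F1=0 F2=0; commitIndex=0
Op 3: F1 acks idx 2 -> match: F0=2 F1=2 F2=0; commitIndex=2
Op 4: F1 acks idx 1 -> match: F0=2 F1=2 F2=0; commitIndex=2
Op 5: append 2 -> log_len=4
Op 6: F2 acks idx 2 -> match: F0=2 F1=2 F2=2; commitIndex=2
Op 7: append 1 -> log_len=5
Op 8: append 1 -> log_len=6

Answer: 2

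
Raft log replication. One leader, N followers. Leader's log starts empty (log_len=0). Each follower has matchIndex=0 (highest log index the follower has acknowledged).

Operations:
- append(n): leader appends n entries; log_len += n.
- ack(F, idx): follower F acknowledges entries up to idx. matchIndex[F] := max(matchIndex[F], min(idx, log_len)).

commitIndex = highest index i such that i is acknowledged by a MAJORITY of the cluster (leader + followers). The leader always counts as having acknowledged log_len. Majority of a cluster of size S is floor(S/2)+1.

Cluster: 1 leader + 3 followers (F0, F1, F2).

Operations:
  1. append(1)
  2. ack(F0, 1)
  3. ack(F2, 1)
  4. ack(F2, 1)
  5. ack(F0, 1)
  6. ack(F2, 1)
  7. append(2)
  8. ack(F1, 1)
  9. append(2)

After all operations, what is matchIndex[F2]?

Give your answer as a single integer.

Answer: 1

Derivation:
Op 1: append 1 -> log_len=1
Op 2: F0 acks idx 1 -> match: F0=1 F1=0 F2=0; commitIndex=0
Op 3: F2 acks idx 1 -> match: F0=1 F1=0 F2=1; commitIndex=1
Op 4: F2 acks idx 1 -> match: F0=1 F1=0 F2=1; commitIndex=1
Op 5: F0 acks idx 1 -> match: F0=1 F1=0 F2=1; commitIndex=1
Op 6: F2 acks idx 1 -> match: F0=1 F1=0 F2=1; commitIndex=1
Op 7: append 2 -> log_len=3
Op 8: F1 acks idx 1 -> match: F0=1 F1=1 F2=1; commitIndex=1
Op 9: append 2 -> log_len=5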